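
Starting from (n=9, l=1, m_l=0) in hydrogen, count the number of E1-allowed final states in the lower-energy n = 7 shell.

4

E1 requires Δl = ±1, so l_f ∈ {0, 2}; with 0 ≤ l_f ≤ n_f−1 = 6, the allowed l_f values are {0, 2}.
For l_f = 0: m_f ∈ {m_i−1, m_i, m_i+1} ∩ [−0, 0] = {0} → 1 state.
For l_f = 2: m_f ∈ {m_i−1, m_i, m_i+1} ∩ [−2, 2] = {-1, 0, 1} → 3 states.
Total: 4.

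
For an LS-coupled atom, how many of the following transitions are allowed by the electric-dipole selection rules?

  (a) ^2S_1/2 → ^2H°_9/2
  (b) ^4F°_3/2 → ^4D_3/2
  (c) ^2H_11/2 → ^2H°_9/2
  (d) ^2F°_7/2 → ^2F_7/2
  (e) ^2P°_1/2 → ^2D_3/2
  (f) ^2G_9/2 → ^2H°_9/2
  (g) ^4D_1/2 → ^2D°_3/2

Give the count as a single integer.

(a) forbidden (ΔL, ΔJ fail)
(b) allowed
(c) allowed
(d) allowed
(e) allowed
(f) allowed
(g) forbidden (ΔS fails)
Total allowed: 5 of 7.

5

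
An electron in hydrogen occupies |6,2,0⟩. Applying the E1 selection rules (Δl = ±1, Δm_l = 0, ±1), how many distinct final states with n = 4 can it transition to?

6

E1 requires Δl = ±1, so l_f ∈ {1, 3}; with 0 ≤ l_f ≤ n_f−1 = 3, the allowed l_f values are {1, 3}.
For l_f = 1: m_f ∈ {m_i−1, m_i, m_i+1} ∩ [−1, 1] = {-1, 0, 1} → 3 states.
For l_f = 3: m_f ∈ {m_i−1, m_i, m_i+1} ∩ [−3, 3] = {-1, 0, 1} → 3 states.
Total: 6.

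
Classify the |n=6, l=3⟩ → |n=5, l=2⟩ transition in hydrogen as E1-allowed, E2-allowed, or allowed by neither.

E1

Δl = 2 − 3 = -1; l_i + l_f = 5.
E1 (Δl = ±1): satisfied.
E2 (Δl = 0,±2, l_i+l_f ≥ 2): not satisfied.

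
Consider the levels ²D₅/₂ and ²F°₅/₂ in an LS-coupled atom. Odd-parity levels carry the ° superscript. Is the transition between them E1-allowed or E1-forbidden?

Initial level: S=1/2, L=2, J=5/2, parity even. Final level: S=1/2, L=3, J=5/2, parity odd.
ΔS = 0: S: 1/2 → 1/2 — ok.
ΔL = 0, ±1 (not L=0↔0): L: 2 → 3, ΔL = +1 — ok.
Parity must change: even → odd — ok.
ΔJ = 0, ±1 (not J=0↔0): J: 5/2 → 5/2, ΔJ = +0 — ok.
All four E1 rules are satisfied.

allowed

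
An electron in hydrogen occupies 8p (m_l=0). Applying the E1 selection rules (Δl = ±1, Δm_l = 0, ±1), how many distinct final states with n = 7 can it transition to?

E1 requires Δl = ±1, so l_f ∈ {0, 2}; with 0 ≤ l_f ≤ n_f−1 = 6, the allowed l_f values are {0, 2}.
For l_f = 0: m_f ∈ {m_i−1, m_i, m_i+1} ∩ [−0, 0] = {0} → 1 state.
For l_f = 2: m_f ∈ {m_i−1, m_i, m_i+1} ∩ [−2, 2] = {-1, 0, 1} → 3 states.
Total: 4.

4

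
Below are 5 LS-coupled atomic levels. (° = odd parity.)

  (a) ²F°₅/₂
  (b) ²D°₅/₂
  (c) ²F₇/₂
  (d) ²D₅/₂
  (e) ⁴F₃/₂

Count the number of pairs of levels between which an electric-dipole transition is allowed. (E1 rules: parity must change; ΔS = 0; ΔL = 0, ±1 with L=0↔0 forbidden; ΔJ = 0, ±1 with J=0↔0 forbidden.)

(a)–(b): forbidden (parity).
(a)–(c): allowed.
(a)–(d): allowed.
(a)–(e): forbidden (ΔS).
(b)–(c): allowed.
(b)–(d): allowed.
(b)–(e): forbidden (ΔS).
(c)–(d): forbidden (parity).
(c)–(e): forbidden (parity, ΔS, ΔJ).
(d)–(e): forbidden (parity, ΔS).
Allowed pairs: 4 of 10.

4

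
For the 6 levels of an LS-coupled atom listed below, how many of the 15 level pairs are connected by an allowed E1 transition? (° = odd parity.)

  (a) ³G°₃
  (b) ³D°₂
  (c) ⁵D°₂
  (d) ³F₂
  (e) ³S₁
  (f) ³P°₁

(a)–(b): forbidden (parity, ΔL).
(a)–(c): forbidden (parity, ΔS, ΔL).
(a)–(d): allowed.
(a)–(e): forbidden (ΔL, ΔJ).
(a)–(f): forbidden (parity, ΔL, ΔJ).
(b)–(c): forbidden (parity, ΔS).
(b)–(d): allowed.
(b)–(e): forbidden (ΔL).
(b)–(f): forbidden (parity).
(c)–(d): forbidden (ΔS).
(c)–(e): forbidden (ΔS, ΔL).
(c)–(f): forbidden (parity, ΔS).
(d)–(e): forbidden (parity, ΔL).
(d)–(f): forbidden (ΔL).
(e)–(f): allowed.
Allowed pairs: 3 of 15.

3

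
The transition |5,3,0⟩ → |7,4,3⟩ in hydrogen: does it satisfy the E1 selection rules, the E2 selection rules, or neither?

neither

Δl = 4 − 3 = +1; l_i + l_f = 7.
Δm_l = +3.
E1 (Δl = ±1, |Δm_l| ≤ 1): not satisfied.
E2 (Δl = 0,±2, l_i+l_f ≥ 2, |Δm_l| ≤ 2): not satisfied.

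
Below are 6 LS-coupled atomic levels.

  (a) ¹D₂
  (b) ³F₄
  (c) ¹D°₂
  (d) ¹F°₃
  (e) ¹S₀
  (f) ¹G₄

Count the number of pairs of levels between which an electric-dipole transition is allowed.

(a)–(b): forbidden (parity, ΔS, ΔJ).
(a)–(c): allowed.
(a)–(d): allowed.
(a)–(e): forbidden (parity, ΔL, ΔJ).
(a)–(f): forbidden (parity, ΔL, ΔJ).
(b)–(c): forbidden (ΔS, ΔJ).
(b)–(d): forbidden (ΔS).
(b)–(e): forbidden (parity, ΔS, ΔL, ΔJ).
(b)–(f): forbidden (parity, ΔS).
(c)–(d): forbidden (parity).
(c)–(e): forbidden (ΔL, ΔJ).
(c)–(f): forbidden (ΔL, ΔJ).
(d)–(e): forbidden (ΔL, ΔJ).
(d)–(f): allowed.
(e)–(f): forbidden (parity, ΔL, ΔJ).
Allowed pairs: 3 of 15.

3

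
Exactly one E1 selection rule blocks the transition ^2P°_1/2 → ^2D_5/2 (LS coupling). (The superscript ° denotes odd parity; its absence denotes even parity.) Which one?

Parity must change: odd → even — passes.
ΔS = 0: S: 1/2 → 1/2 — passes.
ΔL = 0, ±1 (not L=0↔0): L: 1 → 2, ΔL = +1 — passes.
ΔJ = 0, ±1 (not J=0↔0): J: 1/2 → 5/2, ΔJ = +2 — fails.

the ΔJ = 0, ±1 rule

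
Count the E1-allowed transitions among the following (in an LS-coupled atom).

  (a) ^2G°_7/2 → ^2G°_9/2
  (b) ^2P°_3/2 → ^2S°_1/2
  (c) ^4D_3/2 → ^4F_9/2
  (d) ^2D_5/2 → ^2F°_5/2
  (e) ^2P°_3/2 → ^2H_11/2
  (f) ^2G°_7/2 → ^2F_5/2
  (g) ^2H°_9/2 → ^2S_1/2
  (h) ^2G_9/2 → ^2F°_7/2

(a) forbidden (parity fails)
(b) forbidden (parity fails)
(c) forbidden (parity, ΔJ fail)
(d) allowed
(e) forbidden (ΔL, ΔJ fail)
(f) allowed
(g) forbidden (ΔL, ΔJ fail)
(h) allowed
Total allowed: 3 of 8.

3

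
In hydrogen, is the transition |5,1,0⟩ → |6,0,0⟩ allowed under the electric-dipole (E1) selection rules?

Initial l = 1, final l = 0, so Δl = -1. E1 requires Δl = ±1: ok.
Δm_l = 0 − (0) = +0. E1 requires Δm_l = 0, ±1: ok.
All E1 selection rules are satisfied.

allowed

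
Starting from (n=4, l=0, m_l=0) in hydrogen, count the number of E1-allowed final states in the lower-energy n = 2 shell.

3

E1 requires Δl = ±1, so l_f ∈ {-1, 1}; with 0 ≤ l_f ≤ n_f−1 = 1, the allowed l_f values are {1}.
For l_f = 1: m_f ∈ {m_i−1, m_i, m_i+1} ∩ [−1, 1] = {-1, 0, 1} → 3 states.
Total: 3.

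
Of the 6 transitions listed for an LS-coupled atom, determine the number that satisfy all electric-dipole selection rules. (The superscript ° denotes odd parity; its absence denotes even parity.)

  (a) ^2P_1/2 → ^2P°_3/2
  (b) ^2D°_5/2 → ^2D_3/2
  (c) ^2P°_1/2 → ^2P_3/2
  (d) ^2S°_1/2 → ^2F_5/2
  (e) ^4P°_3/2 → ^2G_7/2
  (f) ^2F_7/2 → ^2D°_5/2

4

(a) allowed
(b) allowed
(c) allowed
(d) forbidden (ΔL, ΔJ fail)
(e) forbidden (ΔS, ΔL, ΔJ fail)
(f) allowed
Total allowed: 4 of 6.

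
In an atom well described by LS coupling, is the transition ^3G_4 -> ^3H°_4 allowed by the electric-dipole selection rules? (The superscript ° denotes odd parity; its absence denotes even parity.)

ΔJ = 0, ±1 (not J=0↔0): J: 4 → 4, ΔJ = +0 — ok.
ΔL = 0, ±1 (not L=0↔0): L: 4 → 5, ΔL = +1 — ok.
Parity must change: even → odd — ok.
ΔS = 0: S: 1 → 1 — ok.
All four E1 rules are satisfied.

allowed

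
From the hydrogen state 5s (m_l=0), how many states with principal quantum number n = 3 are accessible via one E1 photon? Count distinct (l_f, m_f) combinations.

E1 requires Δl = ±1, so l_f ∈ {-1, 1}; with 0 ≤ l_f ≤ n_f−1 = 2, the allowed l_f values are {1}.
For l_f = 1: m_f ∈ {m_i−1, m_i, m_i+1} ∩ [−1, 1] = {-1, 0, 1} → 3 states.
Total: 3.

3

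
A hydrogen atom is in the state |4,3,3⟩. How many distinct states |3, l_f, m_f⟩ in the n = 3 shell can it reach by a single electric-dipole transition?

E1 requires Δl = ±1, so l_f ∈ {2, 4}; with 0 ≤ l_f ≤ n_f−1 = 2, the allowed l_f values are {2}.
For l_f = 2: m_f ∈ {m_i−1, m_i, m_i+1} ∩ [−2, 2] = {2} → 1 state.
Total: 1.

1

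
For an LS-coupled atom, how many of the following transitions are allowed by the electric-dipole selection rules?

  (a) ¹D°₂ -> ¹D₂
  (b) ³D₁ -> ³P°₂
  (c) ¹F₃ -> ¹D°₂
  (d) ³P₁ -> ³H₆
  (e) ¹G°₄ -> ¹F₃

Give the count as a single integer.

(a) allowed
(b) allowed
(c) allowed
(d) forbidden (parity, ΔL, ΔJ fail)
(e) allowed
Total allowed: 4 of 5.

4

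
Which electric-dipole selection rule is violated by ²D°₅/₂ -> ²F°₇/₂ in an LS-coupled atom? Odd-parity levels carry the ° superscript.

ΔJ = 0, ±1 (not J=0↔0): J: 5/2 → 7/2, ΔJ = +1 — ✓.
ΔL = 0, ±1 (not L=0↔0): L: 2 → 3, ΔL = +1 — ✓.
ΔS = 0: S: 1/2 → 1/2 — ✓.
Parity must change: odd → odd — ✗.

parity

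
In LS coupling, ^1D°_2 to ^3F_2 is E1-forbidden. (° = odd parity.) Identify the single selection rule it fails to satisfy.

Initial level: S=0, L=2, J=2, parity odd. Final level: S=1, L=3, J=2, parity even.
Parity must change: odd → even — passes.
ΔS = 0: S: 0 → 1 — fails.
ΔL = 0, ±1 (not L=0↔0): L: 2 → 3, ΔL = +1 — passes.
ΔJ = 0, ±1 (not J=0↔0): J: 2 → 2, ΔJ = +0 — passes.

the ΔS = 0 rule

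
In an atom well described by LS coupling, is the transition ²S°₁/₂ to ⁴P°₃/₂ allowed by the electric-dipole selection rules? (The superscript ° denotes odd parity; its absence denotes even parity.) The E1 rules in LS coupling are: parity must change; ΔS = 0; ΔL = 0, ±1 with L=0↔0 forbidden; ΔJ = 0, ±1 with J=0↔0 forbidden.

forbidden

ΔJ = 0, ±1 (not J=0↔0): J: 1/2 → 3/2, ΔJ = +1 — satisfied.
Parity must change: odd → odd — violated.
ΔL = 0, ±1 (not L=0↔0): L: 0 → 1, ΔL = +1 — satisfied.
ΔS = 0: S: 1/2 → 3/2 — violated.
Rule(s) violated: parity, ΔS.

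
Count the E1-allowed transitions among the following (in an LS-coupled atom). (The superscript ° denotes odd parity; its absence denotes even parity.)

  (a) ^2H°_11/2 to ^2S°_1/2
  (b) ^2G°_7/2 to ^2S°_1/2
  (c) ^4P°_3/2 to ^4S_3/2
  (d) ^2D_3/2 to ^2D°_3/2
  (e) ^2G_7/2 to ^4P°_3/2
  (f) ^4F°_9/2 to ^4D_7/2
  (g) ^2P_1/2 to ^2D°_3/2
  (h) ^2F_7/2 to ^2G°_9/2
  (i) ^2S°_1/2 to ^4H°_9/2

5

(a) forbidden (parity, ΔL, ΔJ fail)
(b) forbidden (parity, ΔL, ΔJ fail)
(c) allowed
(d) allowed
(e) forbidden (ΔS, ΔL, ΔJ fail)
(f) allowed
(g) allowed
(h) allowed
(i) forbidden (parity, ΔS, ΔL, ΔJ fail)
Total allowed: 5 of 9.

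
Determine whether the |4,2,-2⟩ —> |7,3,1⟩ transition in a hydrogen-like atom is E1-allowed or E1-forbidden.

forbidden

Δl = 3 − 2 = +1; the E1 rule Δl = ±1 is ✓.
m_l: -2 → 1 (Δm_l = +3). |Δm_l| ≤ 1 ✗.
The transition is electric-dipole forbidden.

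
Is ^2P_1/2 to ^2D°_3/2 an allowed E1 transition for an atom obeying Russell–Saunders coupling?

allowed

Parity must change: even → odd — passes.
ΔS = 0: S: 1/2 → 1/2 — passes.
ΔL = 0, ±1 (not L=0↔0): L: 1 → 2, ΔL = +1 — passes.
ΔJ = 0, ±1 (not J=0↔0): J: 1/2 → 3/2, ΔJ = +1 — passes.
All four E1 rules are satisfied.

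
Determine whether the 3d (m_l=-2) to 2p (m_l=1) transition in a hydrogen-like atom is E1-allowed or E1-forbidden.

l: 2 → 1 (Δl = -1). Δl = ±1 ok.
Δm_l = 1 − (-2) = +3. E1 requires Δm_l = 0, ±1: fails.
The transition is electric-dipole forbidden.

forbidden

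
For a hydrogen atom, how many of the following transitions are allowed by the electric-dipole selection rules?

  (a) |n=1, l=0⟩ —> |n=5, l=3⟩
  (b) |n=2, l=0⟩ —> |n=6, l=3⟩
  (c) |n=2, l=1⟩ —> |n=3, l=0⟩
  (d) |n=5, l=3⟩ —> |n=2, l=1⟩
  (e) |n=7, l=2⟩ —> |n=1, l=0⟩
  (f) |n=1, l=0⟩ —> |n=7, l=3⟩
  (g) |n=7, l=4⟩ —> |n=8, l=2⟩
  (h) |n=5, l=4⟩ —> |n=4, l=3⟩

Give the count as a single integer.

(a) forbidden — Δl = +3 (E1 requires Δl = ±1)
(b) forbidden — Δl = +3 (E1 requires Δl = ±1)
(c) allowed
(d) forbidden — Δl = -2 (E1 requires Δl = ±1)
(e) forbidden — Δl = -2 (E1 requires Δl = ±1)
(f) forbidden — Δl = +3 (E1 requires Δl = ±1)
(g) forbidden — Δl = -2 (E1 requires Δl = ±1)
(h) allowed
Total allowed: 2 of 8.

2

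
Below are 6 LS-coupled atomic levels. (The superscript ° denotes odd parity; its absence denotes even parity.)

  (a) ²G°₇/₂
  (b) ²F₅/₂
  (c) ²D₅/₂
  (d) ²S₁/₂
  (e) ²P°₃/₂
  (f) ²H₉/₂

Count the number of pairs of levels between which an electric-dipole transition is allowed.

4

(a)–(b): allowed.
(a)–(c): forbidden (ΔL).
(a)–(d): forbidden (ΔL, ΔJ).
(a)–(e): forbidden (parity, ΔL, ΔJ).
(a)–(f): allowed.
(b)–(c): forbidden (parity).
(b)–(d): forbidden (parity, ΔL, ΔJ).
(b)–(e): forbidden (ΔL).
(b)–(f): forbidden (parity, ΔL, ΔJ).
(c)–(d): forbidden (parity, ΔL, ΔJ).
(c)–(e): allowed.
(c)–(f): forbidden (parity, ΔL, ΔJ).
(d)–(e): allowed.
(d)–(f): forbidden (parity, ΔL, ΔJ).
(e)–(f): forbidden (ΔL, ΔJ).
Allowed pairs: 4 of 15.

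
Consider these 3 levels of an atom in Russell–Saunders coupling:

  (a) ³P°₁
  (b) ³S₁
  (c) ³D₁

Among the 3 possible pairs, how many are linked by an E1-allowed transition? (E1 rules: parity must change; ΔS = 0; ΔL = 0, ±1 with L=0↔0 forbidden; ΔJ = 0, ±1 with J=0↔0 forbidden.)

(a)–(b): allowed.
(a)–(c): allowed.
(b)–(c): forbidden (parity, ΔL).
Allowed pairs: 2 of 3.

2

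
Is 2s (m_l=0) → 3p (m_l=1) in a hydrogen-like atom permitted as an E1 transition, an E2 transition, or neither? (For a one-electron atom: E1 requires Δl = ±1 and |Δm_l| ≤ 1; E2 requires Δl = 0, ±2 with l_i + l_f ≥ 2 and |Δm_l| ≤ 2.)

E1

Δl = 1 − 0 = +1; l_i + l_f = 1.
Δm_l = +1.
E1 (Δl = ±1, |Δm_l| ≤ 1): satisfied.
E2 (Δl = 0,±2, l_i+l_f ≥ 2, |Δm_l| ≤ 2): not satisfied.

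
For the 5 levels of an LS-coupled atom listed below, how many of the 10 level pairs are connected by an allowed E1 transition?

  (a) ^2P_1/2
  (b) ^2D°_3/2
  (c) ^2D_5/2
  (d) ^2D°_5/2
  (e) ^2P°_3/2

5

(a)–(b): allowed.
(a)–(c): forbidden (parity, ΔJ).
(a)–(d): forbidden (ΔJ).
(a)–(e): allowed.
(b)–(c): allowed.
(b)–(d): forbidden (parity).
(b)–(e): forbidden (parity).
(c)–(d): allowed.
(c)–(e): allowed.
(d)–(e): forbidden (parity).
Allowed pairs: 5 of 10.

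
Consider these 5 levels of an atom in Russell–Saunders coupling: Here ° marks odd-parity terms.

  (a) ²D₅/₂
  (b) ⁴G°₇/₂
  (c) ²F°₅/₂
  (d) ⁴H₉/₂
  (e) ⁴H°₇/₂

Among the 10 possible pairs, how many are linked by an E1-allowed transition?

(a)–(b): forbidden (ΔS, ΔL).
(a)–(c): allowed.
(a)–(d): forbidden (parity, ΔS, ΔL, ΔJ).
(a)–(e): forbidden (ΔS, ΔL).
(b)–(c): forbidden (parity, ΔS).
(b)–(d): allowed.
(b)–(e): forbidden (parity).
(c)–(d): forbidden (ΔS, ΔL, ΔJ).
(c)–(e): forbidden (parity, ΔS, ΔL).
(d)–(e): allowed.
Allowed pairs: 3 of 10.

3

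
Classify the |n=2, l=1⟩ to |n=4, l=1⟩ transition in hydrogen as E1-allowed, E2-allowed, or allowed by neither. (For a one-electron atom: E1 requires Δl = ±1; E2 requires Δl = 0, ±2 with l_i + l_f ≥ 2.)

Δl = 1 − 1 = +0; l_i + l_f = 2.
E1 (Δl = ±1): not satisfied.
E2 (Δl = 0,±2, l_i+l_f ≥ 2): satisfied.

E2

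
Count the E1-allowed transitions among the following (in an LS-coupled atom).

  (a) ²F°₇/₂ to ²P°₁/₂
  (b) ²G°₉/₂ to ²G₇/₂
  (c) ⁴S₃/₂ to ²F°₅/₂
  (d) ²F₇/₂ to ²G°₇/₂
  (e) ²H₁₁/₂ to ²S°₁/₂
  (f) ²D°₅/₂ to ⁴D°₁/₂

(a) forbidden (parity, ΔL, ΔJ fail)
(b) allowed
(c) forbidden (ΔS, ΔL fail)
(d) allowed
(e) forbidden (ΔL, ΔJ fail)
(f) forbidden (parity, ΔS, ΔJ fail)
Total allowed: 2 of 6.

2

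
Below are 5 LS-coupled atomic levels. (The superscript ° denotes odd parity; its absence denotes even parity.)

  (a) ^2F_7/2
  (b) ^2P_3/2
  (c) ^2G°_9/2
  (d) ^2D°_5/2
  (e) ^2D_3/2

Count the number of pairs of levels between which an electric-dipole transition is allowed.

4

(a)–(b): forbidden (parity, ΔL, ΔJ).
(a)–(c): allowed.
(a)–(d): allowed.
(a)–(e): forbidden (parity, ΔJ).
(b)–(c): forbidden (ΔL, ΔJ).
(b)–(d): allowed.
(b)–(e): forbidden (parity).
(c)–(d): forbidden (parity, ΔL, ΔJ).
(c)–(e): forbidden (ΔL, ΔJ).
(d)–(e): allowed.
Allowed pairs: 4 of 10.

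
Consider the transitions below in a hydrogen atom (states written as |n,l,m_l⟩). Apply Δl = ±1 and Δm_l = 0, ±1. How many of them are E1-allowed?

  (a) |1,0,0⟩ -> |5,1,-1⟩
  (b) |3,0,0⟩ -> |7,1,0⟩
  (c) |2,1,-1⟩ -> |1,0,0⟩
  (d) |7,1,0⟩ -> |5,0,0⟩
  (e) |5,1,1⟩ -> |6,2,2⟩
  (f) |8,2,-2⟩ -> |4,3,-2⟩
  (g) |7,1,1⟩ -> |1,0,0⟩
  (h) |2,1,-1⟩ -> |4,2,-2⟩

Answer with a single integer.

(a) allowed
(b) allowed
(c) allowed
(d) allowed
(e) allowed
(f) allowed
(g) allowed
(h) allowed
Total allowed: 8 of 8.

8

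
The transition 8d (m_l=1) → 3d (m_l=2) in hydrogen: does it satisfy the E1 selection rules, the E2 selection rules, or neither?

Δl = 2 − 2 = +0; l_i + l_f = 4.
Δm_l = +1.
E1 (Δl = ±1, |Δm_l| ≤ 1): not satisfied.
E2 (Δl = 0,±2, l_i+l_f ≥ 2, |Δm_l| ≤ 2): satisfied.

E2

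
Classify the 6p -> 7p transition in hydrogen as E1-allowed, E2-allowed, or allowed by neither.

E2

Δl = 1 − 1 = +0; l_i + l_f = 2.
E1 (Δl = ±1): not satisfied.
E2 (Δl = 0,±2, l_i+l_f ≥ 2): satisfied.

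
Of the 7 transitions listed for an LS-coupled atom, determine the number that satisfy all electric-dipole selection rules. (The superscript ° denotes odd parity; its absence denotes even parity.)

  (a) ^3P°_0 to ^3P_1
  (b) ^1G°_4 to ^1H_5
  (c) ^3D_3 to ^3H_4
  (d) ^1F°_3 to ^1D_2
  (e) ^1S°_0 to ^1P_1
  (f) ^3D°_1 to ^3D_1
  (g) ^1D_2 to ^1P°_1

6

(a) allowed
(b) allowed
(c) forbidden (parity, ΔL fail)
(d) allowed
(e) allowed
(f) allowed
(g) allowed
Total allowed: 6 of 7.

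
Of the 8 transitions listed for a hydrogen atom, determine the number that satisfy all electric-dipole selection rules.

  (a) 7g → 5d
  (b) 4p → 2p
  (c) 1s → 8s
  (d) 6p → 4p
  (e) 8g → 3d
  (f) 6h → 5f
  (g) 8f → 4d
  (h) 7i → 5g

(a) forbidden — Δl = -2 (E1 requires Δl = ±1)
(b) forbidden — Δl = +0 (E1 requires Δl = ±1)
(c) forbidden — Δl = +0 (E1 requires Δl = ±1)
(d) forbidden — Δl = +0 (E1 requires Δl = ±1)
(e) forbidden — Δl = -2 (E1 requires Δl = ±1)
(f) forbidden — Δl = -2 (E1 requires Δl = ±1)
(g) allowed
(h) forbidden — Δl = -2 (E1 requires Δl = ±1)
Total allowed: 1 of 8.

1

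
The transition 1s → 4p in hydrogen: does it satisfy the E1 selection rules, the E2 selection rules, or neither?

Δl = 1 − 0 = +1; l_i + l_f = 1.
E1 (Δl = ±1): satisfied.
E2 (Δl = 0,±2, l_i+l_f ≥ 2): not satisfied.

E1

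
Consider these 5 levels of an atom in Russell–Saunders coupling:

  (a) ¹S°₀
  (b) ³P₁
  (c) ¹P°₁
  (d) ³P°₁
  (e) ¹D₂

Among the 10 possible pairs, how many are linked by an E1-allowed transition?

2

(a)–(b): forbidden (ΔS).
(a)–(c): forbidden (parity).
(a)–(d): forbidden (parity, ΔS).
(a)–(e): forbidden (ΔL, ΔJ).
(b)–(c): forbidden (ΔS).
(b)–(d): allowed.
(b)–(e): forbidden (parity, ΔS).
(c)–(d): forbidden (parity, ΔS).
(c)–(e): allowed.
(d)–(e): forbidden (ΔS).
Allowed pairs: 2 of 10.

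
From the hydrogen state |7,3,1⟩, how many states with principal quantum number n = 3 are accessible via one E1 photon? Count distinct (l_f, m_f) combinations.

E1 requires Δl = ±1, so l_f ∈ {2, 4}; with 0 ≤ l_f ≤ n_f−1 = 2, the allowed l_f values are {2}.
For l_f = 2: m_f ∈ {m_i−1, m_i, m_i+1} ∩ [−2, 2] = {0, 1, 2} → 3 states.
Total: 3.

3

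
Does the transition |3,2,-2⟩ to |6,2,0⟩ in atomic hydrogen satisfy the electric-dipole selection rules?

forbidden

Initial l = 2, final l = 2, so Δl = +0. E1 requires Δl = ±1: ✗.
m_l: -2 → 0 (Δm_l = +2). |Δm_l| ≤ 1 ✗.
The transition is electric-dipole forbidden.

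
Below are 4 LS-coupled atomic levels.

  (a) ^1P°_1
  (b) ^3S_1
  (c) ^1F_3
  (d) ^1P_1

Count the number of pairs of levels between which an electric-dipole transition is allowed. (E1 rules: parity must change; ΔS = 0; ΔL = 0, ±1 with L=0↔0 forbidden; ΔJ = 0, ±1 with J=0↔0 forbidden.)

1

(a)–(b): forbidden (ΔS).
(a)–(c): forbidden (ΔL, ΔJ).
(a)–(d): allowed.
(b)–(c): forbidden (parity, ΔS, ΔL, ΔJ).
(b)–(d): forbidden (parity, ΔS).
(c)–(d): forbidden (parity, ΔL, ΔJ).
Allowed pairs: 1 of 6.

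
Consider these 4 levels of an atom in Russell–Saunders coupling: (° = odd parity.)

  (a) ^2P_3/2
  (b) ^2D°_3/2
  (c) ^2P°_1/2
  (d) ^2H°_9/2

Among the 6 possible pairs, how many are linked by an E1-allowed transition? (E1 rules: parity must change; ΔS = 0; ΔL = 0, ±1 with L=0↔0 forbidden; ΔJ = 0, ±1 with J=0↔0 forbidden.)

2

(a)–(b): allowed.
(a)–(c): allowed.
(a)–(d): forbidden (ΔL, ΔJ).
(b)–(c): forbidden (parity).
(b)–(d): forbidden (parity, ΔL, ΔJ).
(c)–(d): forbidden (parity, ΔL, ΔJ).
Allowed pairs: 2 of 6.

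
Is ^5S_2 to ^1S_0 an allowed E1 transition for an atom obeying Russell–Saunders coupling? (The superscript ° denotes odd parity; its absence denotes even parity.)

forbidden

Reading off the term symbols: S 2→0, L 0→0, J 2→0, parity even→even.
ΔJ = 0, ±1 (not J=0↔0): J: 2 → 0, ΔJ = -2 — ✗.
ΔL = 0, ±1 (not L=0↔0): L: 0 → 0, ΔL = +0 — ✗.
ΔS = 0: S: 2 → 0 — ✗.
Parity must change: even → even — ✗.
Rule(s) violated: parity, ΔS, ΔL, ΔJ.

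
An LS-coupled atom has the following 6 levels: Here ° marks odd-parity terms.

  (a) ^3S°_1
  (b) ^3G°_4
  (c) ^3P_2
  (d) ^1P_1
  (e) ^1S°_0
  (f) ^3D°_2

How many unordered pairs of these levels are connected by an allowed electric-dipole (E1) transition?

3

(a)–(b): forbidden (parity, ΔL, ΔJ).
(a)–(c): allowed.
(a)–(d): forbidden (ΔS).
(a)–(e): forbidden (parity, ΔS, ΔL).
(a)–(f): forbidden (parity, ΔL).
(b)–(c): forbidden (ΔL, ΔJ).
(b)–(d): forbidden (ΔS, ΔL, ΔJ).
(b)–(e): forbidden (parity, ΔS, ΔL, ΔJ).
(b)–(f): forbidden (parity, ΔL, ΔJ).
(c)–(d): forbidden (parity, ΔS).
(c)–(e): forbidden (ΔS, ΔJ).
(c)–(f): allowed.
(d)–(e): allowed.
(d)–(f): forbidden (ΔS).
(e)–(f): forbidden (parity, ΔS, ΔL, ΔJ).
Allowed pairs: 3 of 15.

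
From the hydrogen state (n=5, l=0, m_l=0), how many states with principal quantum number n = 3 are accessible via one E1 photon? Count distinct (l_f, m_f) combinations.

E1 requires Δl = ±1, so l_f ∈ {-1, 1}; with 0 ≤ l_f ≤ n_f−1 = 2, the allowed l_f values are {1}.
For l_f = 1: m_f ∈ {m_i−1, m_i, m_i+1} ∩ [−1, 1] = {-1, 0, 1} → 3 states.
Total: 3.

3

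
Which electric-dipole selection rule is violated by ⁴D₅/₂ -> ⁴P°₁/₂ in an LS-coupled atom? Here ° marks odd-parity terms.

the ΔJ = 0, ±1 rule

Reading off the term symbols: S 3/2→3/2, L 2→1, J 5/2→1/2, parity even→odd.
Parity must change: even → odd — satisfied.
ΔS = 0: S: 3/2 → 3/2 — satisfied.
ΔL = 0, ±1 (not L=0↔0): L: 2 → 1, ΔL = -1 — satisfied.
ΔJ = 0, ±1 (not J=0↔0): J: 5/2 → 1/2, ΔJ = -2 — violated.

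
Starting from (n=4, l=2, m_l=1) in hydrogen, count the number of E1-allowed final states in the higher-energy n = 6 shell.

5

E1 requires Δl = ±1, so l_f ∈ {1, 3}; with 0 ≤ l_f ≤ n_f−1 = 5, the allowed l_f values are {1, 3}.
For l_f = 1: m_f ∈ {m_i−1, m_i, m_i+1} ∩ [−1, 1] = {0, 1} → 2 states.
For l_f = 3: m_f ∈ {m_i−1, m_i, m_i+1} ∩ [−3, 3] = {0, 1, 2} → 3 states.
Total: 5.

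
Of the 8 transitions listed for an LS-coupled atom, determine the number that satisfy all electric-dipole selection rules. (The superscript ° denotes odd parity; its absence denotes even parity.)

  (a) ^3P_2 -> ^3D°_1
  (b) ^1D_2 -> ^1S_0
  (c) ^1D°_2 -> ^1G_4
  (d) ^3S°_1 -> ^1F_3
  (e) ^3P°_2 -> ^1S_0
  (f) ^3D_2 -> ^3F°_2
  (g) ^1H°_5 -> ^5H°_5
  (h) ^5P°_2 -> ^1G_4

(a) allowed
(b) forbidden (parity, ΔL, ΔJ fail)
(c) forbidden (ΔL, ΔJ fail)
(d) forbidden (ΔS, ΔL, ΔJ fail)
(e) forbidden (ΔS, ΔJ fail)
(f) allowed
(g) forbidden (parity, ΔS fail)
(h) forbidden (ΔS, ΔL, ΔJ fail)
Total allowed: 2 of 8.

2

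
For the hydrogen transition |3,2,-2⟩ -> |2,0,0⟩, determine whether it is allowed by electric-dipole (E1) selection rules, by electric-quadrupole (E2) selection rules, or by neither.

E2

Δl = 0 − 2 = -2; l_i + l_f = 2.
Δm_l = +2.
E1 (Δl = ±1, |Δm_l| ≤ 1): not satisfied.
E2 (Δl = 0,±2, l_i+l_f ≥ 2, |Δm_l| ≤ 2): satisfied.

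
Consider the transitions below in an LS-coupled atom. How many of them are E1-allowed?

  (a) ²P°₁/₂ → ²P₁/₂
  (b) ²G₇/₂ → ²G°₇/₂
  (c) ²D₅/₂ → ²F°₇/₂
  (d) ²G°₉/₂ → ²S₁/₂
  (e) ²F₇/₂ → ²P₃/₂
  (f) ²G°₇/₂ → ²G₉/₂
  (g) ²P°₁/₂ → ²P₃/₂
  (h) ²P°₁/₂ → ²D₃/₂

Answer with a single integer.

(a) allowed
(b) allowed
(c) allowed
(d) forbidden (ΔL, ΔJ fail)
(e) forbidden (parity, ΔL, ΔJ fail)
(f) allowed
(g) allowed
(h) allowed
Total allowed: 6 of 8.

6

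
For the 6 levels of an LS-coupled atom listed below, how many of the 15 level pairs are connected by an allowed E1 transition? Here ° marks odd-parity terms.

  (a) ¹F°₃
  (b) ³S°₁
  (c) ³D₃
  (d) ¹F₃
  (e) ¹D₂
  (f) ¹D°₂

(a)–(b): forbidden (parity, ΔS, ΔL, ΔJ).
(a)–(c): forbidden (ΔS).
(a)–(d): allowed.
(a)–(e): allowed.
(a)–(f): forbidden (parity).
(b)–(c): forbidden (ΔL, ΔJ).
(b)–(d): forbidden (ΔS, ΔL, ΔJ).
(b)–(e): forbidden (ΔS, ΔL).
(b)–(f): forbidden (parity, ΔS, ΔL).
(c)–(d): forbidden (parity, ΔS).
(c)–(e): forbidden (parity, ΔS).
(c)–(f): forbidden (ΔS).
(d)–(e): forbidden (parity).
(d)–(f): allowed.
(e)–(f): allowed.
Allowed pairs: 4 of 15.

4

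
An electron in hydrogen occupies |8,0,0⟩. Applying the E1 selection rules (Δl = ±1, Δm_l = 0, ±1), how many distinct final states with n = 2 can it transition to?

3

E1 requires Δl = ±1, so l_f ∈ {-1, 1}; with 0 ≤ l_f ≤ n_f−1 = 1, the allowed l_f values are {1}.
For l_f = 1: m_f ∈ {m_i−1, m_i, m_i+1} ∩ [−1, 1] = {-1, 0, 1} → 3 states.
Total: 3.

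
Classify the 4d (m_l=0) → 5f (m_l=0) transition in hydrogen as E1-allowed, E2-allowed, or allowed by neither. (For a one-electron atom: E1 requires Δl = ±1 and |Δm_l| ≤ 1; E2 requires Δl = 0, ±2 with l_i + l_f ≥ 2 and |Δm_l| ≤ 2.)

Δl = 3 − 2 = +1; l_i + l_f = 5.
Δm_l = +0.
E1 (Δl = ±1, |Δm_l| ≤ 1): satisfied.
E2 (Δl = 0,±2, l_i+l_f ≥ 2, |Δm_l| ≤ 2): not satisfied.

E1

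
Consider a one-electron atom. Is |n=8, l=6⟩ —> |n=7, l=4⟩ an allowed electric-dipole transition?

Initial l = 6, final l = 4, so Δl = -2. E1 requires Δl = ±1: fails.
The transition is electric-dipole forbidden.

forbidden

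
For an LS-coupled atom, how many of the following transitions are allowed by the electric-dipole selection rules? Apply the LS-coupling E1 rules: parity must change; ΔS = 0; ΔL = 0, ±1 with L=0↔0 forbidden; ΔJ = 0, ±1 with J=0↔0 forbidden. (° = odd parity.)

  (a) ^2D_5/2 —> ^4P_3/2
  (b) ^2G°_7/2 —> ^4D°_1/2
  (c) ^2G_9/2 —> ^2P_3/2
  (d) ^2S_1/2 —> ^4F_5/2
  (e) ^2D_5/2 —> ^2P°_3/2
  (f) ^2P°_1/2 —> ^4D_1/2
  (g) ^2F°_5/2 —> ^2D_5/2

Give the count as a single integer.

2

(a) forbidden (parity, ΔS fail)
(b) forbidden (parity, ΔS, ΔL, ΔJ fail)
(c) forbidden (parity, ΔL, ΔJ fail)
(d) forbidden (parity, ΔS, ΔL, ΔJ fail)
(e) allowed
(f) forbidden (ΔS fails)
(g) allowed
Total allowed: 2 of 7.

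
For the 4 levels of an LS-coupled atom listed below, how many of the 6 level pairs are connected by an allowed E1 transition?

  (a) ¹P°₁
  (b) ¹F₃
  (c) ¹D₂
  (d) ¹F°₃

3

(a)–(b): forbidden (ΔL, ΔJ).
(a)–(c): allowed.
(a)–(d): forbidden (parity, ΔL, ΔJ).
(b)–(c): forbidden (parity).
(b)–(d): allowed.
(c)–(d): allowed.
Allowed pairs: 3 of 6.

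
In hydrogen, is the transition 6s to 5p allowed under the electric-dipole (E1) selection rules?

allowed

l: 0 → 1 (Δl = +1). Δl = ±1 ok.
All E1 selection rules are satisfied.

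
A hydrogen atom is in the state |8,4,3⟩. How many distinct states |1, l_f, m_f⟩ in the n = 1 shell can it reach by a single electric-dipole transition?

E1 requires l_f ∈ {3, 5}, but neither lies in [0, 0], so no final state is reachable.
Total: 0.

0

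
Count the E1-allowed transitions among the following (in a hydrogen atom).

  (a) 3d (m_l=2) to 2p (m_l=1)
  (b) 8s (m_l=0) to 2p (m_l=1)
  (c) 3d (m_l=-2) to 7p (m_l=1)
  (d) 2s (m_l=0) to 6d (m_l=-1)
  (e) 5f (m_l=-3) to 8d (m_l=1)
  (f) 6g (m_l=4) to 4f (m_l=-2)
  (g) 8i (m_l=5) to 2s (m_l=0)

(a) allowed
(b) allowed
(c) forbidden — Δm_l = +3 (E1 requires Δm_l = 0, ±1)
(d) forbidden — Δl = +2 (E1 requires Δl = ±1)
(e) forbidden — Δm_l = +4 (E1 requires Δm_l = 0, ±1)
(f) forbidden — Δm_l = -6 (E1 requires Δm_l = 0, ±1)
(g) forbidden — Δl = -6 (E1 requires Δl = ±1); Δm_l = -5 (E1 requires Δm_l = 0, ±1)
Total allowed: 2 of 7.

2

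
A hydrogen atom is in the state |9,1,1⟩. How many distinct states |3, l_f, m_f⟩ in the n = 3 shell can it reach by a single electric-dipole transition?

E1 requires Δl = ±1, so l_f ∈ {0, 2}; with 0 ≤ l_f ≤ n_f−1 = 2, the allowed l_f values are {0, 2}.
For l_f = 0: m_f ∈ {m_i−1, m_i, m_i+1} ∩ [−0, 0] = {0} → 1 state.
For l_f = 2: m_f ∈ {m_i−1, m_i, m_i+1} ∩ [−2, 2] = {0, 1, 2} → 3 states.
Total: 4.

4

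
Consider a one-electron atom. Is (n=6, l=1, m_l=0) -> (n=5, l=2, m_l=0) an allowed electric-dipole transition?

allowed

l: 1 → 2 (Δl = +1). Δl = ±1 satisfied.
Δm_l = 0 − (0) = +0. E1 requires Δm_l = 0, ±1: satisfied.
All E1 selection rules are satisfied.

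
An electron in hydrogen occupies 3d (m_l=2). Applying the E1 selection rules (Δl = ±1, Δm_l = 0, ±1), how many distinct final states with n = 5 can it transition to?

E1 requires Δl = ±1, so l_f ∈ {1, 3}; with 0 ≤ l_f ≤ n_f−1 = 4, the allowed l_f values are {1, 3}.
For l_f = 1: m_f ∈ {m_i−1, m_i, m_i+1} ∩ [−1, 1] = {1} → 1 state.
For l_f = 3: m_f ∈ {m_i−1, m_i, m_i+1} ∩ [−3, 3] = {1, 2, 3} → 3 states.
Total: 4.

4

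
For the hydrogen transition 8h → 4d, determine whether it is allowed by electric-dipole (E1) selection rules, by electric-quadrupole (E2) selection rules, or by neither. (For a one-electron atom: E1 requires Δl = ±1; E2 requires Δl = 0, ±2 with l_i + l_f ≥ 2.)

Δl = 2 − 5 = -3; l_i + l_f = 7.
E1 (Δl = ±1): not satisfied.
E2 (Δl = 0,±2, l_i+l_f ≥ 2): not satisfied.

neither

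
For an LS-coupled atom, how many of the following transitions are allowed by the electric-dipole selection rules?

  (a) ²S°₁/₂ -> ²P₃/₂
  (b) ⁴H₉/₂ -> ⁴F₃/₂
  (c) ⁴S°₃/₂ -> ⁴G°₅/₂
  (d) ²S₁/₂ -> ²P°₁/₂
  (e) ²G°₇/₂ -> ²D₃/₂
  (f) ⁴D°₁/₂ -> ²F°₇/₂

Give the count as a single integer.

2

(a) allowed
(b) forbidden (parity, ΔL, ΔJ fail)
(c) forbidden (parity, ΔL fail)
(d) allowed
(e) forbidden (ΔL, ΔJ fail)
(f) forbidden (parity, ΔS, ΔJ fail)
Total allowed: 2 of 6.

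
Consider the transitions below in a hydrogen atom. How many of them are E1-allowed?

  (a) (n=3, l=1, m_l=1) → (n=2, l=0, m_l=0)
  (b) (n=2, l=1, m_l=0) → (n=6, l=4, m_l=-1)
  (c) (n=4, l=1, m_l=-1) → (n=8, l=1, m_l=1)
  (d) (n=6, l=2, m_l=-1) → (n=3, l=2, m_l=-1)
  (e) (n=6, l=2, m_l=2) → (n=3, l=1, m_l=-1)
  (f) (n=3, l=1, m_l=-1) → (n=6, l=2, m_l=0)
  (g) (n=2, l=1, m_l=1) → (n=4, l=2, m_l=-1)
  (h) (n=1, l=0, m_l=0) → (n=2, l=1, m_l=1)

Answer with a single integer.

(a) allowed
(b) forbidden — Δl = +3 (E1 requires Δl = ±1)
(c) forbidden — Δl = +0 (E1 requires Δl = ±1); Δm_l = +2 (E1 requires Δm_l = 0, ±1)
(d) forbidden — Δl = +0 (E1 requires Δl = ±1)
(e) forbidden — Δm_l = -3 (E1 requires Δm_l = 0, ±1)
(f) allowed
(g) forbidden — Δm_l = -2 (E1 requires Δm_l = 0, ±1)
(h) allowed
Total allowed: 3 of 8.

3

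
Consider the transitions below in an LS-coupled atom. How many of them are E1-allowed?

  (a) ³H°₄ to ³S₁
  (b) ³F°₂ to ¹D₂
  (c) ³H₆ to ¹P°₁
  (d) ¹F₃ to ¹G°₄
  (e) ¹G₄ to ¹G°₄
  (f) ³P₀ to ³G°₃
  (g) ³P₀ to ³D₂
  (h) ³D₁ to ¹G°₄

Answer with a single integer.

(a) forbidden (ΔL, ΔJ fail)
(b) forbidden (ΔS fails)
(c) forbidden (ΔS, ΔL, ΔJ fail)
(d) allowed
(e) allowed
(f) forbidden (ΔL, ΔJ fail)
(g) forbidden (parity, ΔJ fail)
(h) forbidden (ΔS, ΔL, ΔJ fail)
Total allowed: 2 of 8.

2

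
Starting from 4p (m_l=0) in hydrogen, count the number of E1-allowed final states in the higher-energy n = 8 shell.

E1 requires Δl = ±1, so l_f ∈ {0, 2}; with 0 ≤ l_f ≤ n_f−1 = 7, the allowed l_f values are {0, 2}.
For l_f = 0: m_f ∈ {m_i−1, m_i, m_i+1} ∩ [−0, 0] = {0} → 1 state.
For l_f = 2: m_f ∈ {m_i−1, m_i, m_i+1} ∩ [−2, 2] = {-1, 0, 1} → 3 states.
Total: 4.

4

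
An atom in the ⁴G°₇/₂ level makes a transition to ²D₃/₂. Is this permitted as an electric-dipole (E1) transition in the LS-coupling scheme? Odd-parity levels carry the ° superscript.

forbidden

Reading off the term symbols: S 3/2→1/2, L 4→2, J 7/2→3/2, parity odd→even.
Parity must change: odd → even — ✓.
ΔS = 0: S: 3/2 → 1/2 — ✗.
ΔL = 0, ±1 (not L=0↔0): L: 4 → 2, ΔL = -2 — ✗.
ΔJ = 0, ±1 (not J=0↔0): J: 7/2 → 3/2, ΔJ = -2 — ✗.
Rule(s) violated: ΔS, ΔL, ΔJ.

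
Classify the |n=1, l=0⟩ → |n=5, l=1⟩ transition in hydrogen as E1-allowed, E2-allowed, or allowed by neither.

E1

Δl = 1 − 0 = +1; l_i + l_f = 1.
E1 (Δl = ±1): satisfied.
E2 (Δl = 0,±2, l_i+l_f ≥ 2): not satisfied.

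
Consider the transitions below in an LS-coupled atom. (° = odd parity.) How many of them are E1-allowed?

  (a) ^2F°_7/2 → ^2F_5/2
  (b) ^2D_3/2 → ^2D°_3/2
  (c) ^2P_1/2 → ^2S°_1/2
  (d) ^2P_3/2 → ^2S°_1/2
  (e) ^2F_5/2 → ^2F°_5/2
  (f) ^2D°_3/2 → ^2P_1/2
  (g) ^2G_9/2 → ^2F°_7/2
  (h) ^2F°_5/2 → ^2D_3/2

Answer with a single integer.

8

(a) allowed
(b) allowed
(c) allowed
(d) allowed
(e) allowed
(f) allowed
(g) allowed
(h) allowed
Total allowed: 8 of 8.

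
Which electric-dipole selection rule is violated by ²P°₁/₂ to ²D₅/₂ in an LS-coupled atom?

the ΔJ = 0, ±1 rule

Parity must change: odd → even — passes.
ΔS = 0: S: 1/2 → 1/2 — passes.
ΔL = 0, ±1 (not L=0↔0): L: 1 → 2, ΔL = +1 — passes.
ΔJ = 0, ±1 (not J=0↔0): J: 1/2 → 5/2, ΔJ = +2 — fails.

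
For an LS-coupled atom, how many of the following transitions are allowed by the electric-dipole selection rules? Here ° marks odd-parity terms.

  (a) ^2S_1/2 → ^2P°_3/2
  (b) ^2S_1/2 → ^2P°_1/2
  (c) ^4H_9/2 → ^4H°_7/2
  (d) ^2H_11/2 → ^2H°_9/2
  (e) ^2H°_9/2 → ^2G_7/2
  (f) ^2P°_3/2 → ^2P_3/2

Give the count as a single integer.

6

(a) allowed
(b) allowed
(c) allowed
(d) allowed
(e) allowed
(f) allowed
Total allowed: 6 of 6.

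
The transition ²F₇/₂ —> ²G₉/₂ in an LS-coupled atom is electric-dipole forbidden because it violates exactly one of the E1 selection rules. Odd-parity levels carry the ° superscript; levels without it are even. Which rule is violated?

Initial level: S=1/2, L=3, J=7/2, parity even. Final level: S=1/2, L=4, J=9/2, parity even.
Parity must change: even → even — fails.
ΔS = 0: S: 1/2 → 1/2 — ok.
ΔL = 0, ±1 (not L=0↔0): L: 3 → 4, ΔL = +1 — ok.
ΔJ = 0, ±1 (not J=0↔0): J: 7/2 → 9/2, ΔJ = +1 — ok.

parity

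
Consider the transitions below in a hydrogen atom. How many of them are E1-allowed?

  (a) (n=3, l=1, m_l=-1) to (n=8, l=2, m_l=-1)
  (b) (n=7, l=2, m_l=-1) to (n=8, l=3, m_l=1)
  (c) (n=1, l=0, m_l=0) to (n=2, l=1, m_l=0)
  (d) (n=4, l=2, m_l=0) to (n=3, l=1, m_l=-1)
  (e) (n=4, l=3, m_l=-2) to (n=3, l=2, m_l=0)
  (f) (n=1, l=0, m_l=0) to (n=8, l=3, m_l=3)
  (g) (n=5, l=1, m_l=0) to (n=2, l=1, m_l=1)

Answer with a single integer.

(a) allowed
(b) forbidden — Δm_l = +2 (E1 requires Δm_l = 0, ±1)
(c) allowed
(d) allowed
(e) forbidden — Δm_l = +2 (E1 requires Δm_l = 0, ±1)
(f) forbidden — Δl = +3 (E1 requires Δl = ±1); Δm_l = +3 (E1 requires Δm_l = 0, ±1)
(g) forbidden — Δl = +0 (E1 requires Δl = ±1)
Total allowed: 3 of 7.

3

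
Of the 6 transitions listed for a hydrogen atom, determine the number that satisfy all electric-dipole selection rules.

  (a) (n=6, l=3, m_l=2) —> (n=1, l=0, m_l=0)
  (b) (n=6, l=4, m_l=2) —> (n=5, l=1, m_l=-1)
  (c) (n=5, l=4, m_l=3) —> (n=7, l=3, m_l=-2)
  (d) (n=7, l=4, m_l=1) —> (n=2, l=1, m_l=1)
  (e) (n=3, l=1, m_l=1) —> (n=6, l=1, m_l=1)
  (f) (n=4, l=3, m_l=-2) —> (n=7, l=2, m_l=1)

(a) forbidden — Δl = -3 (E1 requires Δl = ±1); Δm_l = -2 (E1 requires Δm_l = 0, ±1)
(b) forbidden — Δl = -3 (E1 requires Δl = ±1); Δm_l = -3 (E1 requires Δm_l = 0, ±1)
(c) forbidden — Δm_l = -5 (E1 requires Δm_l = 0, ±1)
(d) forbidden — Δl = -3 (E1 requires Δl = ±1)
(e) forbidden — Δl = +0 (E1 requires Δl = ±1)
(f) forbidden — Δm_l = +3 (E1 requires Δm_l = 0, ±1)
Total allowed: 0 of 6.

0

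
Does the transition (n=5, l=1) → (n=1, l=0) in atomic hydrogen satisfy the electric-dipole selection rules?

allowed

Initial l = 1, final l = 0, so Δl = -1. E1 requires Δl = ±1: satisfied.
All E1 selection rules are satisfied.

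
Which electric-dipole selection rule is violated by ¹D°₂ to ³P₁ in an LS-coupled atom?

the ΔS = 0 rule

Reading off the term symbols: S 0→1, L 2→1, J 2→1, parity odd→even.
Parity must change: odd → even — passes.
ΔS = 0: S: 0 → 1 — fails.
ΔL = 0, ±1 (not L=0↔0): L: 2 → 1, ΔL = -1 — passes.
ΔJ = 0, ±1 (not J=0↔0): J: 2 → 1, ΔJ = -1 — passes.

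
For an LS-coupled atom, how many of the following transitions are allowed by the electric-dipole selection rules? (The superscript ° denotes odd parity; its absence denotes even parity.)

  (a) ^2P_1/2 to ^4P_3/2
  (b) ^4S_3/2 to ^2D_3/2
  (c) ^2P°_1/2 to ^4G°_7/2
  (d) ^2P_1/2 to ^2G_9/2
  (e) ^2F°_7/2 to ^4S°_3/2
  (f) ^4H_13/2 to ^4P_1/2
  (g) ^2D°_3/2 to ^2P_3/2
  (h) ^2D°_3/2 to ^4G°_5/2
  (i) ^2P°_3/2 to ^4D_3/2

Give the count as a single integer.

(a) forbidden (parity, ΔS fail)
(b) forbidden (parity, ΔS, ΔL fail)
(c) forbidden (parity, ΔS, ΔL, ΔJ fail)
(d) forbidden (parity, ΔL, ΔJ fail)
(e) forbidden (parity, ΔS, ΔL, ΔJ fail)
(f) forbidden (parity, ΔL, ΔJ fail)
(g) allowed
(h) forbidden (parity, ΔS, ΔL fail)
(i) forbidden (ΔS fails)
Total allowed: 1 of 9.

1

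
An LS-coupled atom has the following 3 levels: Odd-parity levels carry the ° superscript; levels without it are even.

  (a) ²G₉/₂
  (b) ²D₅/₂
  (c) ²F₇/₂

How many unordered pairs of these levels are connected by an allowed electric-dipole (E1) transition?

0

(a)–(b): forbidden (parity, ΔL, ΔJ).
(a)–(c): forbidden (parity).
(b)–(c): forbidden (parity).
Allowed pairs: 0 of 3.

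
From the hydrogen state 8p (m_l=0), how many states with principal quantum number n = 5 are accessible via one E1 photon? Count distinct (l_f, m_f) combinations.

E1 requires Δl = ±1, so l_f ∈ {0, 2}; with 0 ≤ l_f ≤ n_f−1 = 4, the allowed l_f values are {0, 2}.
For l_f = 0: m_f ∈ {m_i−1, m_i, m_i+1} ∩ [−0, 0] = {0} → 1 state.
For l_f = 2: m_f ∈ {m_i−1, m_i, m_i+1} ∩ [−2, 2] = {-1, 0, 1} → 3 states.
Total: 4.

4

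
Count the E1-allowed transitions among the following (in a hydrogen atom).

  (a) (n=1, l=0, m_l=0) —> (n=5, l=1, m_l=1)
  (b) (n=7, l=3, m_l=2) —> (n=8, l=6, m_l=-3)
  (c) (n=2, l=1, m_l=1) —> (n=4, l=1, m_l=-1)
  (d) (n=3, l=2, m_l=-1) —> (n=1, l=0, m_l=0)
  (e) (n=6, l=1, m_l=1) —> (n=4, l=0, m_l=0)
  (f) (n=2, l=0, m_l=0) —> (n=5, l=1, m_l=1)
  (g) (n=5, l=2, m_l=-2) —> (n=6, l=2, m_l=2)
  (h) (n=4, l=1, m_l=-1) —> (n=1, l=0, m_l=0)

(a) allowed
(b) forbidden — Δl = +3 (E1 requires Δl = ±1); Δm_l = -5 (E1 requires Δm_l = 0, ±1)
(c) forbidden — Δl = +0 (E1 requires Δl = ±1); Δm_l = -2 (E1 requires Δm_l = 0, ±1)
(d) forbidden — Δl = -2 (E1 requires Δl = ±1)
(e) allowed
(f) allowed
(g) forbidden — Δl = +0 (E1 requires Δl = ±1); Δm_l = +4 (E1 requires Δm_l = 0, ±1)
(h) allowed
Total allowed: 4 of 8.

4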